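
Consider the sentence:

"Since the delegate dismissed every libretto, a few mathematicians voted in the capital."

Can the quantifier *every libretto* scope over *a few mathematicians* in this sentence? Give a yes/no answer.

No

Structurally, *every libretto* is inside the adjunct clause *since the delegate dismissed every libretto*.
Scope out of an adjunct clause is unavailable: QR respects the adjunct-island constraint.
So *every libretto* cannot raise to a position above *a few mathematicians*.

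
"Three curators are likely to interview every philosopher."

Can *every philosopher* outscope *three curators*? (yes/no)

Yes

*every philosopher* is inside a raising infinitive, which is transparent to QR (no CP barrier), so it behaves as a matrix argument.
No island intervenes, so both surface and inverse scope are derivable.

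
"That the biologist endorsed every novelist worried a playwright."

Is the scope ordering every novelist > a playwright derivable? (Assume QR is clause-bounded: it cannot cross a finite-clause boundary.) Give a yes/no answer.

The target quantifier *every novelist* is part of the sentential subject *that the biologist endorsed every novelist*.
Subjects — clausal subjects included — are islands for extraction, and QR is no exception.
So *every novelist* cannot raise to a position above *a playwright*.

No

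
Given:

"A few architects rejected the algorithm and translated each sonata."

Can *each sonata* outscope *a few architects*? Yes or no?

No

The target quantifier *each sonata* is part of one conjunct of the coordinate structure (*translated each sonata*).
The Coordinate Structure Constraint blocks movement (including QR) out of a single conjunct.
So *each sonata* cannot raise to a position above *a few architects*.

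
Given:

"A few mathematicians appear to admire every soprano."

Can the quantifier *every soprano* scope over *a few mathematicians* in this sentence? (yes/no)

Yes

*every soprano* is the object of the infinitival complement of a raising predicate; raising infinitives are transparent for QR, so the two DPs are in effect clausemates.
With no island boundary between them, the object can take inverse scope over the subject via ordinary QR within the clause.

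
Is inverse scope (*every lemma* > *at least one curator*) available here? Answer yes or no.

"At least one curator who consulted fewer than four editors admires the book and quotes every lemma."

No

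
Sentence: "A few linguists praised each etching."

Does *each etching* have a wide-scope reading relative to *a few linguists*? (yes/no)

Yes

*each etching* and *a few linguists* are in the same minimal clause.
With no island boundary between them, the object can take inverse scope over the subject via ordinary QR within the clause.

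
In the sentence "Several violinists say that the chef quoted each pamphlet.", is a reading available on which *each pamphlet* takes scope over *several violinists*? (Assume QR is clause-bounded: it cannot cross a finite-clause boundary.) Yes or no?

The target quantifier *each pamphlet* is part of the finite complement clause *that the chef quoted each pamphlet*.
Given the clause-boundedness assumption, QR cannot cross the finite CP into the matrix.
Hence only narrow scope for *each pamphlet* (under *several violinists*) survives.

No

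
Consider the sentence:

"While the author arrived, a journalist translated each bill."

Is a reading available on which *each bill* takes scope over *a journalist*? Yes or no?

Yes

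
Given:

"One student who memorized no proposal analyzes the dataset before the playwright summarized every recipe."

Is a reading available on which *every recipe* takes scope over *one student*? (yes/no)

The DP *every recipe* is contained in the adjunct clause *before the playwright summarized every recipe*.
The adjunct-island constraint bars QR out of an adverbial clause.
There is no licit LF on which *every recipe* c-commands *one student*.
(Only the surface reading survives: one fixed student with respect to all the relevant recipes.)

No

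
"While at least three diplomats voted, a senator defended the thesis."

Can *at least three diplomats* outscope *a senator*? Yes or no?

No

Structurally, *at least three diplomats* is inside the adjunct clause *while at least three diplomats voted*.
The adjunct-island constraint bars QR out of an adverbial clause.
There is no licit LF on which *at least three diplomats* c-commands *a senator*.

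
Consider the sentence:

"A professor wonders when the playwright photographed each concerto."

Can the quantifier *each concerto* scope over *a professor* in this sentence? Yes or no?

*each concerto* occurs within the embedded question *when the playwright photographed each concerto*.
An indirect question is a wh-island; the filled [Spec,CP] blocks QR across the CP edge.
There is no licit LF on which *each concerto* c-commands *a professor*.
(Only the surface reading survives: one fixed professor with respect to all the relevant concertos.)

No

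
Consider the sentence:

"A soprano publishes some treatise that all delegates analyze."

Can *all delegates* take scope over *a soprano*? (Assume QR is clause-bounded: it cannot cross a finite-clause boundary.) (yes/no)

No

*all delegates* occurs within the relative clause *that all delegates analyze* modifying *some treatise*.
The relative clause forms an island for QR, so the quantifier is confined to the head noun's restrictor.
The inverse ordering *all delegates* > *a soprano* is therefore underivable.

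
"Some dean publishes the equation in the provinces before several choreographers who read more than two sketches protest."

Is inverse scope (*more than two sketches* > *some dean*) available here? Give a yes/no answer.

No

*more than two sketches* is embedded in the relative clause *who read more than two sketches*, which is itself inside the adjunct *before several choreographers who read more than two sketches protest*.
Both the relative clause and the enclosing adjunct are scope islands; QR cannot cross either.
*more than two sketches* > *some dean* would require crossing that boundary, which is illicit.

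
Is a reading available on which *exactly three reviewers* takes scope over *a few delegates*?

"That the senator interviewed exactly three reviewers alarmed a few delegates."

*exactly three reviewers* sits inside the sentential subject *that the senator interviewed exactly three reviewers*.
Subjects — clausal subjects included — are islands for extraction, and QR is no exception.
So *exactly three reviewers* cannot raise to a position above *a few delegates*.

No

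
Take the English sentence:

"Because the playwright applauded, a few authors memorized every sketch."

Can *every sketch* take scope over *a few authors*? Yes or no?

Yes

The adjunct clause does not contain *every sketch*, which is the matrix object.
Ordinary QR to a clause-peripheral position gives the wide-scope LF for the lower DP.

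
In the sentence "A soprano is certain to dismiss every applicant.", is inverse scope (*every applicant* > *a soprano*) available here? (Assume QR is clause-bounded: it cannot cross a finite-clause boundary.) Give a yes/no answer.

*every applicant* is inside a raising infinitive, which is transparent to QR (no CP barrier), so it behaves as a matrix argument.
No island intervenes, so both surface and inverse scope are derivable.

Yes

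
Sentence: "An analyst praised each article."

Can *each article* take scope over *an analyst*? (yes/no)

*an analyst* and *each article* are co-arguments of the matrix verb, with nothing but a clause-internal boundary between them.
No island intervenes, so both surface and inverse scope are derivable.

Yes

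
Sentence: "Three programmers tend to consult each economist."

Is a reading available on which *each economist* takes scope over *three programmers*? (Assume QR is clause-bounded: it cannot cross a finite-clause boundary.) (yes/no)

Yes

*each economist* is inside a raising infinitive, which is transparent to QR (no CP barrier), so it behaves as a matrix argument.
Since no island is crossed, the inverse ordering is licensed alongside surface scope.
The sentence is scopally ambiguous between *three programmers* > *each economist* and *each economist* > *three programmers*.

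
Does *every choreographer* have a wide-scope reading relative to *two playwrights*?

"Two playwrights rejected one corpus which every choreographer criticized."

No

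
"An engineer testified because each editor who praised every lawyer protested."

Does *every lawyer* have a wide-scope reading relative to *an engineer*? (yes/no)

*every lawyer* is embedded in the relative clause *who praised every lawyer*, which is itself inside the adjunct *because each editor who praised every lawyer protested*.
Two island boundaries intervene — the relative clause and the adjunct. Either alone would block QR.
So the wide-scope reading for *every lawyer* is blocked.

No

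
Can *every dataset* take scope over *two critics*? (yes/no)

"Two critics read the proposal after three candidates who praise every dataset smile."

*every dataset* occurs within the relative clause *who praise every dataset*, which is itself inside the adjunct *after three candidates who praise every dataset smile*.
Two island boundaries intervene — the relative clause and the adjunct. Either alone would block QR.
So *every dataset* cannot raise to a position above *two critics*.

No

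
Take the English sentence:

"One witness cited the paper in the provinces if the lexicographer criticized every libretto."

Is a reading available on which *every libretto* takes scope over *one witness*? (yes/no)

No

*every libretto* is embedded in the adjunct clause *if the lexicographer criticized every libretto*.
Adverbial clauses are not L-marked, so they are barriers for QR — the quantifier cannot escape the adjunct.
*every libretto* > *one witness* would require crossing that boundary, which is illicit.
(Only the surface reading survives: one fixed witness with respect to all the relevant librettos.)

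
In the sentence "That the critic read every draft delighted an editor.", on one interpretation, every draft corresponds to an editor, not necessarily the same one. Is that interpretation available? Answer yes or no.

That reading corresponds to *every draft* > *an editor*.
Structurally, *every draft* is inside the sentential subject *that the critic read every draft*.
The Sentential Subject Constraint rules out raising the quantifier out of the that-clause subject.
So the wide-scope reading for *every draft* is blocked.

No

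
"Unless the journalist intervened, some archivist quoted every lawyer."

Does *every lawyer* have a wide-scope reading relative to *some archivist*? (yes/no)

Yes

*every lawyer* is a matrix argument; the adjunct is an island but the target quantifier is outside it.
QR within a single clause is free, so the lower quantifier may take scope over the higher one.
So *every lawyer* > *some archivist* is among the available readings.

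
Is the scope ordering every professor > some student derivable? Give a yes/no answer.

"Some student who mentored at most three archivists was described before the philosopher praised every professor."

No

The target quantifier *every professor* is part of the adjunct clause *before the philosopher praised every professor*.
Adjuncts are opaque for quantifier raising; a quantifier in an adjunct stays inside it.
So *every professor* cannot raise to a position above *some student*.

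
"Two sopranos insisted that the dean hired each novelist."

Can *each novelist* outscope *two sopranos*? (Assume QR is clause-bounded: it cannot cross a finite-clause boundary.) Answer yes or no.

Structurally, *each novelist* is inside the finite complement clause *that the dean hired each novelist*.
Finite CP is the ceiling for QR here, by assumption.
So *each novelist* cannot raise to a position above *two sopranos*.

No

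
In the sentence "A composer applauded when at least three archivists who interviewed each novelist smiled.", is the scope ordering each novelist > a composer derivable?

The target quantifier *each novelist* is part of the relative clause *who interviewed each novelist*, which is itself inside the adjunct *when at least three archivists who interviewed each novelist smiled*.
Two island boundaries intervene — the relative clause and the adjunct. Either alone would block QR.
*each novelist* > *a composer* would require crossing that boundary, which is illicit.
(Only the surface reading survives: one fixed composer with respect to all the relevant novelists.)

No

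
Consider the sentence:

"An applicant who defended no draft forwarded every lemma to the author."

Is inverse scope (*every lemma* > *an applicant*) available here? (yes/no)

Yes

The relative clause *who defended no draft* modifies *an applicant*, but *every lemma* is not inside that relative clause — it is an argument of the matrix verb.
QR within a single clause is free, so the lower quantifier may take scope over the higher one.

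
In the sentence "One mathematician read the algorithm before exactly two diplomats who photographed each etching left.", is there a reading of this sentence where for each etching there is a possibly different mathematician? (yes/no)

No

The described interpretation is the *each etching* > *one mathematician* scoping.
Structurally, *each etching* is inside the relative clause *who photographed each etching*, which is itself inside the adjunct *before exactly two diplomats who photographed each etching left*.
Nested islands: the RC island is itself inside an adjunct island, so wide scope is doubly excluded.
So *each etching* cannot raise to a position above *one mathematician*.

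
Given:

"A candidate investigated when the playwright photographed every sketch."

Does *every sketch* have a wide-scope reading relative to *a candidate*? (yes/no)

No

Structurally, *every sketch* is inside the embedded question *when the playwright photographed every sketch*.
QR across an interrogative CP boundary is ruled out as a wh-island violation.
The inverse ordering *every sketch* > *a candidate* is therefore underivable.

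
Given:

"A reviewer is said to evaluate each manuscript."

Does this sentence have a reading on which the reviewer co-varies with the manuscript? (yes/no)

Yes

The paraphrase describes the scope ordering *each manuscript* > *a reviewer*.
Infinitival complements of raising predicates do not block QR; *each manuscript* and *a reviewer* are effectively clausemates.
With no island boundary between them, the object can take inverse scope over the subject via ordinary QR within the clause.
So *each manuscript* > *a reviewer* is among the available readings.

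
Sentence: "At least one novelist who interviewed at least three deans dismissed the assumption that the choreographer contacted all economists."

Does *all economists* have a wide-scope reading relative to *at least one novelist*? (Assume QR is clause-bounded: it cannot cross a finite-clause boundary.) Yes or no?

*all economists* is embedded in the complex NP *the assumption that the choreographer contacted all economists*.
Noun-complement clauses are scope islands (the Complex NP Constraint): a quantifier inside one cannot scope into the matrix.
*all economists* is confined to the island and cannot take scope over *at least one novelist*.

No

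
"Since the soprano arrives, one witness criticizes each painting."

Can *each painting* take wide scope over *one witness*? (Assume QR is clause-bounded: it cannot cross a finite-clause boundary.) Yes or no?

Yes

Neither queried DP is inside the adjunct, so the adjunct-island constraint does not apply.
Since no island is crossed, the inverse ordering is licensed alongside surface scope.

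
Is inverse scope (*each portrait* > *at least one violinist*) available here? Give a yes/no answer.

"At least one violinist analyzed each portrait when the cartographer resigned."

Yes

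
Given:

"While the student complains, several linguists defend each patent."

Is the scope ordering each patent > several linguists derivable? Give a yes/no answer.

Yes

The adjunct clause does not contain *each patent*, which is the matrix object.
QR within a single clause is free, so the lower quantifier may take scope over the higher one.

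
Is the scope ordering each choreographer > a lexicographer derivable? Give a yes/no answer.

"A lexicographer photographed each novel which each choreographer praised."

No

Structurally, *each choreographer* is inside the relative clause *which each choreographer praised* modifying *each novel*.
QR out of a relative clause is ruled out by the relative-clause island constraint.
So *each choreographer* cannot raise high enough to outscope *a lexicographer*; only the surface ordering *a lexicographer* > *each choreographer* is available.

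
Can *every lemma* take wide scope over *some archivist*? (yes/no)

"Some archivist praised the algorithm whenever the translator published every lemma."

No

The target quantifier *every lemma* is part of the adjunct clause *whenever the translator published every lemma*.
Scope out of an adjunct clause is unavailable: QR respects the adjunct-island constraint.
Hence only narrow scope for *every lemma* (under *some archivist*) survives.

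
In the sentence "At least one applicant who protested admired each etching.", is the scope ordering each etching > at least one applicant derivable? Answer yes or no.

Yes

*each etching* sits in the matrix clause, not in the relative clause on *at least one applicant*.
Nothing blocks QR of the lower DP to a position above the higher one, so inverse scope is available.
So *each etching* > *at least one applicant* is among the available readings.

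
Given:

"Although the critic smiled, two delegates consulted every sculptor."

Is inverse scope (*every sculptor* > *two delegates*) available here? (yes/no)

Yes

The adjunct island is irrelevant here — *every sculptor* and *two delegates* are both in the matrix clause.
No island intervenes, so both surface and inverse scope are derivable.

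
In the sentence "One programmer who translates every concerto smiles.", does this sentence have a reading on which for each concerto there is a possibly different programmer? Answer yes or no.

No

That reading corresponds to *every concerto* > *one programmer*.
The DP *every concerto* is contained in the relative clause *who translates every concerto*.
A relative clause is a scope island — quantifier raising cannot cross its boundary.
So *every concerto* cannot raise to a position above *one programmer*.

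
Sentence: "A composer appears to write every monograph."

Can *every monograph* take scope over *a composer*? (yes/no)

Yes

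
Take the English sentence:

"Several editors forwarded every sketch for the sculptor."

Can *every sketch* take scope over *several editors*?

Yes

Both DPs are arguments of the same predicate; there is no clause or island boundary between them.
Since no island is crossed, the inverse ordering is licensed alongside surface scope.
The sentence is scopally ambiguous between *several editors* > *every sketch* and *every sketch* > *several editors*.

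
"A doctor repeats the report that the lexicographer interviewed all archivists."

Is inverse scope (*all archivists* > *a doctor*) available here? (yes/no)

No

*all archivists* sits inside the complex NP *the report that the lexicographer interviewed all archivists*.
Since the clause is the complement of a nominal head, the CNPC blocks scope extraction.
There is no licit LF on which *all archivists* c-commands *a doctor*.
(Only the surface reading survives: one fixed doctor with respect to all the relevant archivists.)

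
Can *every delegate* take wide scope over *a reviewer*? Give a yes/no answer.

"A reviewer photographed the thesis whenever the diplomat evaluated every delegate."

No

The target quantifier *every delegate* is part of the adjunct clause *whenever the diplomat evaluated every delegate*.
Adjunct clauses are scope islands: a quantifier inside an adjunct cannot raise into the matrix clause.
*every delegate* > *a reviewer* would require crossing that boundary, which is illicit.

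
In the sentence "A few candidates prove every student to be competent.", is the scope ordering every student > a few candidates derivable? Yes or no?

Yes

*every student* is an ECM subject; ECM complements are not islands, and the embedded quantifier may take matrix scope.
Nothing blocks QR of the lower DP to a position above the higher one, so inverse scope is available.
Both orderings are possible: *a few candidates* > *every student* and *every student* > *a few candidates*.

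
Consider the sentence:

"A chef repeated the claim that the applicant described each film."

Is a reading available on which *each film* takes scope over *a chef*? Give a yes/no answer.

*each film* is embedded in the complex NP *the claim that the applicant described each film*.
The complex NP is opaque for QR — the quantifier is frozen inside the noun's complement.
So the wide-scope reading for *each film* is blocked.

No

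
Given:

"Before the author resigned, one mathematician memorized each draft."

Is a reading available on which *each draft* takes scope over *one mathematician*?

Yes

The adjunct island is irrelevant here — *each draft* and *one mathematician* are both in the matrix clause.
Ordinary QR to a clause-peripheral position gives the wide-scope LF for the lower DP.
So *each draft* > *one mathematician* is among the available readings.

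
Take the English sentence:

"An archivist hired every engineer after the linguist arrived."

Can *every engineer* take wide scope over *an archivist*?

Yes

Although there is an adjunct clause, *every engineer* is in the main clause, not inside the adjunct.
Since no island is crossed, the inverse ordering is licensed alongside surface scope.
So *every engineer* > *an archivist* is among the available readings.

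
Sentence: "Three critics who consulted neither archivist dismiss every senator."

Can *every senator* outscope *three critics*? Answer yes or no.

Yes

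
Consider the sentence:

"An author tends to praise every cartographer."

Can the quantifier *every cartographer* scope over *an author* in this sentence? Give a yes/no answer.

*every cartographer* is inside a raising infinitive, which is transparent to QR (no CP barrier), so it behaves as a matrix argument.
Nothing blocks QR of the lower DP to a position above the higher one, so inverse scope is available.
The sentence is scopally ambiguous between *an author* > *every cartographer* and *every cartographer* > *an author*.

Yes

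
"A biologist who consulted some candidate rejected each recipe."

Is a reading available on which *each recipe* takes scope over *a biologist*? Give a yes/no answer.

The relative clause *who consulted some candidate* modifies *a biologist*, but *each recipe* is not inside that relative clause — it is an argument of the matrix verb.
No island intervenes, so both surface and inverse scope are derivable.

Yes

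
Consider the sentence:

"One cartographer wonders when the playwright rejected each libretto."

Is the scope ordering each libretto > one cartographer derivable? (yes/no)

No

The target quantifier *each libretto* is part of the embedded question *when the playwright rejected each libretto*.
Embedded questions are wh-islands: a quantifier inside an indirect question cannot QR into the matrix clause.
*each libretto* > *one cartographer* would require crossing that boundary, which is illicit.
(Only the surface reading survives: one fixed cartographer with respect to all the relevant librettos.)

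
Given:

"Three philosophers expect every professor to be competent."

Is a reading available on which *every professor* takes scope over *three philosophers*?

*every professor* is the subject of an ECM infinitive — the infinitival complement of an ECM verb is not a scope island, so *every professor* can raise into the matrix clause.
Nothing blocks QR of the lower DP to a position above the higher one, so inverse scope is available.
The sentence is scopally ambiguous between *three philosophers* > *every professor* and *every professor* > *three philosophers*.

Yes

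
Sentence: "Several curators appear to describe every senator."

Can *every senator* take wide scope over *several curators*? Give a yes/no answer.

Yes

*every senator* is the object of the infinitival complement of a raising predicate; raising infinitives are transparent for QR, so the two DPs are in effect clausemates.
Ordinary QR to a clause-peripheral position gives the wide-scope LF for the lower DP.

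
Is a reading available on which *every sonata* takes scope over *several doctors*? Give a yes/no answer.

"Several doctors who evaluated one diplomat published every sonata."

The RC *who evaluated one diplomat* is an island, but *every sonata* is not inside it — it is the matrix object, a clausemate of *several doctors*.
No island intervenes, so both surface and inverse scope are derivable.
The sentence is scopally ambiguous between *several doctors* > *every sonata* and *every sonata* > *several doctors*.

Yes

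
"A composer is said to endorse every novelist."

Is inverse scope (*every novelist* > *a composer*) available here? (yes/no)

Yes

*every novelist* is inside a raising infinitive, which is transparent to QR (no CP barrier), so it behaves as a matrix argument.
Clause-internal QR can adjoin the lower DP above the subject, yielding the inverse reading.
So *every novelist* > *a composer* is among the available readings.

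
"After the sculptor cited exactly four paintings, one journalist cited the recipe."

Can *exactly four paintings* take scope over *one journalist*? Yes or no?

The DP *exactly four paintings* is contained in the adjunct clause *after the sculptor cited exactly four paintings*.
The adjunct-island constraint bars QR out of an adverbial clause.
So the wide-scope reading for *exactly four paintings* is blocked.

No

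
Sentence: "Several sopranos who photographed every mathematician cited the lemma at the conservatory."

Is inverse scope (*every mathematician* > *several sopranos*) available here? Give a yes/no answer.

The DP *every mathematician* is contained in the relative clause *who photographed every mathematician*.
Relative clauses are scope islands: a quantifier cannot QR out of a relative clause to take scope in the matrix clause.
There is no licit LF on which *every mathematician* c-commands *several sopranos*.

No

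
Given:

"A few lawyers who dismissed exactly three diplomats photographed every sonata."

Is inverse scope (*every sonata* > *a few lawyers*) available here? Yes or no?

*every sonata* sits in the matrix clause, not in the relative clause on *a few lawyers*.
With no island boundary between them, the object can take inverse scope over the subject via ordinary QR within the clause.

Yes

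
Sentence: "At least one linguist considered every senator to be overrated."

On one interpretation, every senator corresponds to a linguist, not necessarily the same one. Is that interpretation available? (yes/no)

The paraphrase describes the scope ordering *every senator* > *at least one linguist*.
*every senator* is an ECM subject; ECM complements are not islands, and the embedded quantifier may take matrix scope.
Since no island is crossed, the inverse ordering is licensed alongside surface scope.
So *every senator* > *at least one linguist* is among the available readings.

Yes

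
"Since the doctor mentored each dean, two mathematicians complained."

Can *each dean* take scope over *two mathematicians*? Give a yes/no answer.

No

*each dean* sits inside the adjunct clause *since the doctor mentored each dean*.
Scope out of an adjunct clause is unavailable: QR respects the adjunct-island constraint.
So *each dean* cannot raise to a position above *two mathematicians*.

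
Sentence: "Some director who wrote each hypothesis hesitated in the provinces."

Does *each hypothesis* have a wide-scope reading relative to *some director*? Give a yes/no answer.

Structurally, *each hypothesis* is inside the relative clause *who wrote each hypothesis*.
Quantifiers inside a relative clause are trapped there; the RC boundary blocks QR.
So *each hypothesis* cannot raise to a position above *some director*.

No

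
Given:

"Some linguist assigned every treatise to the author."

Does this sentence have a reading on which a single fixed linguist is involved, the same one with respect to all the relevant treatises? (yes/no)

That reading corresponds to *some linguist* > *every treatise*.
Surface scope (*some linguist* > *every treatise*) is always derivable; islands only block QR, not in-situ interpretation.

Yes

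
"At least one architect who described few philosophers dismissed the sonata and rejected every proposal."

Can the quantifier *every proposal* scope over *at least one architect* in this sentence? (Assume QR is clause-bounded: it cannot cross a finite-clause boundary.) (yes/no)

No

*every proposal* is embedded in one conjunct of the coordinate structure (*rejected every proposal*).
A quantifier cannot raise out of one conjunct of a coordination across the whole coordinate structure — the CSC applies to QR.
*every proposal* is confined to the island and cannot take scope over *at least one architect*.
(Only the surface reading survives: one fixed architect with respect to all the relevant proposals.)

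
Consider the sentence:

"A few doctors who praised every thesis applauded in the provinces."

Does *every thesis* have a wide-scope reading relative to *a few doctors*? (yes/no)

No

The DP *every thesis* is contained in the relative clause *who praised every thesis*.
Relative clauses are scope islands: a quantifier cannot QR out of a relative clause to take scope in the matrix clause.
So *every thesis* cannot raise high enough to outscope *a few doctors*; only the surface ordering *a few doctors* > *every thesis* is available.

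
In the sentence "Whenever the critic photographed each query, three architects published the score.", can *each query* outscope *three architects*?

No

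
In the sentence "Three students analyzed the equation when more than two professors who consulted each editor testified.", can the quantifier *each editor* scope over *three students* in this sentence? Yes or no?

The target quantifier *each editor* is part of the relative clause *who consulted each editor*, which is itself inside the adjunct *when more than two professors who consulted each editor testified*.
Both the relative clause and the enclosing adjunct are scope islands; QR cannot cross either.
So *each editor* cannot raise high enough to outscope *three students*; only the surface ordering *three students* > *each editor* is available.

No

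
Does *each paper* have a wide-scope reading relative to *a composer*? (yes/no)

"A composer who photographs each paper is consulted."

No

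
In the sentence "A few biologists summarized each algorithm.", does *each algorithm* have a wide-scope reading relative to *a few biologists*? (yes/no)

Yes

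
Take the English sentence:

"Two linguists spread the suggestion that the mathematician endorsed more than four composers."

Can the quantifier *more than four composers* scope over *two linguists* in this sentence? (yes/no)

No

*more than four composers* is embedded in the complex NP *the suggestion that the mathematician endorsed more than four composers*.
The complex NP is opaque for QR — the quantifier is frozen inside the noun's complement.
There is no licit LF on which *more than four composers* c-commands *two linguists*.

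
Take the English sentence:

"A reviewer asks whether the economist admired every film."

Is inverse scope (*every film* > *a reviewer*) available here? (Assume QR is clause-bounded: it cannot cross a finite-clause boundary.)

No

*every film* occurs within the embedded question *whether the economist admired every film*.
Embedded wh-clauses are opaque for QR, so the quantifier stays inside the question.
The inverse ordering *every film* > *a reviewer* is therefore underivable.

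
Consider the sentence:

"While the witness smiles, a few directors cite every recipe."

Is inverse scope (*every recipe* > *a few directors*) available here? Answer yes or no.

Yes

Neither queried DP is inside the adjunct, so the adjunct-island constraint does not apply.
Since no island is crossed, the inverse ordering is licensed alongside surface scope.
So *every recipe* > *a few directors* is among the available readings.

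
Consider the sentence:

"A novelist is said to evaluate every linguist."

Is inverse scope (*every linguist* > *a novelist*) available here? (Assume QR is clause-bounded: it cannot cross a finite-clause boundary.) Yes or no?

Yes

*every linguist* is the object of the infinitival complement of a raising predicate; raising infinitives are transparent for QR, so the two DPs are in effect clausemates.
Clause-internal QR can adjoin the lower DP above the subject, yielding the inverse reading.
Both orderings are possible: *a novelist* > *every linguist* and *every linguist* > *a novelist*.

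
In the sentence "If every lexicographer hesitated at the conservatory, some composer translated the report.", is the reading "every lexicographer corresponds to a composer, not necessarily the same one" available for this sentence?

The described interpretation is the *every lexicographer* > *some composer* scoping.
*every lexicographer* sits inside the adjunct clause *if every lexicographer hesitated at the conservatory*.
Since the clause is an adjunct (not a complement), the Adjunct Condition blocks QR across its edge.
So *every lexicographer* cannot raise to a position above *some composer*.

No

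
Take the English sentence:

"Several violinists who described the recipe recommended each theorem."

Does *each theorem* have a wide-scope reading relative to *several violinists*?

Although the sentence contains a relative clause (*who described the recipe*), *each theorem* is outside it, in the matrix VP.
Ordinary QR to a clause-peripheral position gives the wide-scope LF for the lower DP.

Yes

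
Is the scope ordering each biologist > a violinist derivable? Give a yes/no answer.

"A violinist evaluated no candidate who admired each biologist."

No

*each biologist* occurs within the relative clause *who admired each biologist* modifying *no candidate*.
QR out of a relative clause is ruled out by the relative-clause island constraint.
*each biologist* is confined to the island and cannot take scope over *a violinist*.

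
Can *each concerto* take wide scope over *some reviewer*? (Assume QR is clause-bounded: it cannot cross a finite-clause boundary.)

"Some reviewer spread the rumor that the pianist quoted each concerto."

No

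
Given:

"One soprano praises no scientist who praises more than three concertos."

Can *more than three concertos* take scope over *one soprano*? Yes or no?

Structurally, *more than three concertos* is inside the relative clause *who praises more than three concertos* modifying *no scientist*.
Relative clauses are scope islands: a quantifier cannot QR out of a relative clause to take scope in the matrix clause.
*more than three concertos* is confined to the island and cannot take scope over *one soprano*.

No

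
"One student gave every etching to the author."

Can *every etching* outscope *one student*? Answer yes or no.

*one student* and *every etching* are co-arguments of the matrix verb, with nothing but a clause-internal boundary between them.
Ordinary QR to a clause-peripheral position gives the wide-scope LF for the lower DP.

Yes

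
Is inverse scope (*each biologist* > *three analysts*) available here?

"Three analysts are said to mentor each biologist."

Raising constructions are monoclausal for scope purposes; *each biologist* is not separated from *three analysts* by any island.
No island intervenes, so both surface and inverse scope are derivable.

Yes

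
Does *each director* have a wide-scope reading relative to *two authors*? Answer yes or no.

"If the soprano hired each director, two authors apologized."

*each director* sits inside the adjunct clause *if the soprano hired each director*.
Adjuncts are opaque for quantifier raising; a quantifier in an adjunct stays inside it.
*each director* is confined to the island and cannot take scope over *two authors*.

No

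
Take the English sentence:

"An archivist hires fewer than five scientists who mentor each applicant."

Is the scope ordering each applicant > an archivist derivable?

The target quantifier *each applicant* is part of the relative clause *who mentor each applicant* modifying *fewer than five scientists*.
QR out of a relative clause is ruled out by the relative-clause island constraint.
*each applicant* > *an archivist* would require crossing that boundary, which is illicit.
(Only the surface reading survives: one fixed archivist with respect to all the relevant applicants.)

No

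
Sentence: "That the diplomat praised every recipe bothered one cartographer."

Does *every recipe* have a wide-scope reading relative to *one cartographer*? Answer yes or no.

The target quantifier *every recipe* is part of the sentential subject *that the diplomat praised every recipe*.
The Sentential Subject Constraint rules out raising the quantifier out of the that-clause subject.
There is no licit LF on which *every recipe* c-commands *one cartographer*.

No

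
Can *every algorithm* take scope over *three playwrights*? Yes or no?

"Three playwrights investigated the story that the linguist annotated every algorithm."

Structurally, *every algorithm* is inside the complex NP *the story that the linguist annotated every algorithm*.
Since the clause is the complement of a nominal head, the CNPC blocks scope extraction.
Hence only narrow scope for *every algorithm* (under *three playwrights*) survives.

No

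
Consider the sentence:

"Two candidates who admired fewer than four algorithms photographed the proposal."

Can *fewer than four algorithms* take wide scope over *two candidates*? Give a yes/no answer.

No

*fewer than four algorithms* sits inside the relative clause *who admired fewer than four algorithms*.
A relative clause is a scope island — quantifier raising cannot cross its boundary.
*fewer than four algorithms* > *two candidates* would require crossing that boundary, which is illicit.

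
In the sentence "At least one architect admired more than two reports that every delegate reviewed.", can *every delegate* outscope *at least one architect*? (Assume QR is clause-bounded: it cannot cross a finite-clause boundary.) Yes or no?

No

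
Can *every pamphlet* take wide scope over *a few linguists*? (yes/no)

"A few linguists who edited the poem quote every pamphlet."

The relative clause *who edited the poem* modifies *a few linguists*, but *every pamphlet* is not inside that relative clause — it is an argument of the matrix verb.
With no island boundary between them, the object can take inverse scope over the subject via ordinary QR within the clause.
The sentence is scopally ambiguous between *a few linguists* > *every pamphlet* and *every pamphlet* > *a few linguists*.

Yes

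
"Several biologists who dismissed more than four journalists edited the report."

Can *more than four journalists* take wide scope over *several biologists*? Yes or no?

No

The target quantifier *more than four journalists* is part of the relative clause *who dismissed more than four journalists*.
Quantifiers inside a relative clause are trapped there; the RC boundary blocks QR.
*more than four journalists* is confined to the island and cannot take scope over *several biologists*.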